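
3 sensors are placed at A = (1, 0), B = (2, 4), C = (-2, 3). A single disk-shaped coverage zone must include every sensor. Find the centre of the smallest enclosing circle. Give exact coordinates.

Side lengths²: AB² = 17, AC² = 18, BC² = 17.
Since AC² = 18 < 17 + 17 = 34, the triangle is acute, so the smallest enclosing circle is the circumcircle.
Circumcentre = (0.3, 2.3), r² = 5.78.
Centre = (0.3, 2.3).

(0.3, 2.3)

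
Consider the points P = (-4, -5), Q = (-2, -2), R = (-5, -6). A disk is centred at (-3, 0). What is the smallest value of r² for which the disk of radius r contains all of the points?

40

The required radius is the distance from (-3, 0) to the farthest point.
Squared distances: 26, 5, 40.
Maximum is 40, attained at R.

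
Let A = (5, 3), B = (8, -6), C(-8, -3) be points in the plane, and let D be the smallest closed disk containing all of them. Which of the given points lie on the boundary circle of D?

Side lengths²: AB² = 90, AC² = 205, BC² = 265.
Since BC² = 265 < 205 + 90 = 295, the triangle is acute, so the smallest enclosing circle is the circumcircle.
Circumcentre = (1/6, -65/18), r² = 10865/162.
The points at distance exactly r from the centre are A, B, C — 3 points.

A, B, C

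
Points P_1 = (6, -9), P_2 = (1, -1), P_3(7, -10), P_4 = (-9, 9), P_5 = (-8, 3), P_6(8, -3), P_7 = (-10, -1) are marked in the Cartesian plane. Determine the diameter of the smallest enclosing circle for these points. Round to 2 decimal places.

The minimum enclosing circle of a finite set is fixed by two of the points (as a diameter) or three (as a circumcircle).
The farthest pair is P_3–P_4 with squared distance 617. The circle on this segment as diameter has centre (-1, -0.5) and r² = 617/4 = 154.25.
Check P_1: distance² to centre = 121.25 ≤ 154.25, so it lies inside.
All remaining points lie in this disk, and no smaller disk contains both endpoints, so this is the minimum enclosing circle.
Diameter = 2r = 2√(154.25) ≈ 24.84.

24.84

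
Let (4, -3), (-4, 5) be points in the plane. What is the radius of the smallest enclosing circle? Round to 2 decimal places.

5.66

The smallest circle enclosing two points has them as diameter endpoints.
Centre = midpoint = (0, 1); r² = |(4, -3)−(-4, 5)|²/4 = 128/4 = 32.
r = √32 ≈ 5.66.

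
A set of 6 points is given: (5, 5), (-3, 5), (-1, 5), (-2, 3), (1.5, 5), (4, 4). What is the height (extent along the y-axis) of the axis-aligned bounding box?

2

max y = 5, min y = 3, so height = 2.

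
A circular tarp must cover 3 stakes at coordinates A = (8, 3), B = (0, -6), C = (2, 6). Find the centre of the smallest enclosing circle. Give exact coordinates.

(34/13, -7/26)

Side lengths²: AB² = 145, AC² = 45, BC² = 148.
Since BC² = 148 < 145 + 45 = 190, the triangle is acute, so the smallest enclosing circle is the circumcircle.
Circumcentre = (34/13, -7/26), r² = 26825/676.
Centre = (34/13, -7/26).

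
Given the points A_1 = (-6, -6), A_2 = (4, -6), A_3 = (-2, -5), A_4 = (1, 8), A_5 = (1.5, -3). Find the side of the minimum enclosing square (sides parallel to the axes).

The bounding box has width 10 and height 14.
An axis-aligned square enclosing the set must have side ≥ max(width, height).
So the minimum side is max(10, 14) = 14.

14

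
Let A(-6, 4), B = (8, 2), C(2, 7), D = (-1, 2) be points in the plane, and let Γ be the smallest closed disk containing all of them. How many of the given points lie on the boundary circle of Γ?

The farthest pair is A–B with squared distance 200. The circle on this segment as diameter has centre (1, 3) and r² = 200/4 = 50.
Check C: distance² to centre = 17 ≤ 50, so it lies inside.
All remaining points lie in this disk, and no smaller disk contains both endpoints, so this is the minimum enclosing circle.
The points at distance exactly r from the centre are A, B — 2 points.

2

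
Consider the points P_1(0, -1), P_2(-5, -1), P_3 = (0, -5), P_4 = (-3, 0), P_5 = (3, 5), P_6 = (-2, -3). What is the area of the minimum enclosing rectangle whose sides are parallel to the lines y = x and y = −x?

63

In coordinates u = x + y, v = x − y the rectangle is axis-aligned; the map (x,y)→(u,v) scales areas by 2.
u-values: -1, -6, -5, -3, 8, -5; range = 8 − (-6) = 14.
v-values: 1, -4, 5, -3, -2, 1; range = 5 − (-4) = 9.
Area = (14 × 9) / 2 = 63.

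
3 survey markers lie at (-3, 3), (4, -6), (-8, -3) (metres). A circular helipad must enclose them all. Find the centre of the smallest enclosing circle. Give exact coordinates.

Call the three points A, B, C in the order given.
Side lengths²: AB² = 130, AC² = 61, BC² = 153.
Since BC² = 153 < 130 + 61 = 191, the triangle is acute, so the smallest enclosing circle is the circumcircle.
Circumcentre = (-97/58, -185/58), r² = 67405/1682.
Centre = (-97/58, -185/58).

(-97/58, -185/58)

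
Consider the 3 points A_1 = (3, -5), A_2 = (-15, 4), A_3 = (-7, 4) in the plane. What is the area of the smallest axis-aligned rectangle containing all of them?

162

x ranges over [-15, 3], width 18.
y ranges over [-5, 4], height 9.
Area = 18 × 9 = 162.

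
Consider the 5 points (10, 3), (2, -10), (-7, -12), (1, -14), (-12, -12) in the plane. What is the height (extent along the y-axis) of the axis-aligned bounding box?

17

max y = 3, min y = -14, so height = 17.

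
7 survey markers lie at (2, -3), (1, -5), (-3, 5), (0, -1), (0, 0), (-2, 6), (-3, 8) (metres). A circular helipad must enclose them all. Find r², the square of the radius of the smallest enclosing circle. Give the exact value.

The farthest pair is (1, -5)–(-3, 8) with squared distance 185. The circle on this segment as diameter has centre (-1, 1.5) and r² = 185/4 = 46.25.
Check (2, -3): distance² to centre = 29.25 ≤ 46.25, so it lies inside.
All remaining points lie in this disk, and no smaller disk contains both endpoints, so this is the minimum enclosing circle.

46.25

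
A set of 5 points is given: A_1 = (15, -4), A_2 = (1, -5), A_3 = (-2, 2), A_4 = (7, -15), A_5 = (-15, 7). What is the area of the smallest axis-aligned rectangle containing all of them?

660

x ranges over [-15, 15], width 30.
y ranges over [-15, 7], height 22.
Area = 30 × 22 = 660.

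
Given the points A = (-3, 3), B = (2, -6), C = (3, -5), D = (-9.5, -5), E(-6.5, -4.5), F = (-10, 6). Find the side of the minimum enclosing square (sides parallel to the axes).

The bounding box has width 13 and height 12.
An axis-aligned square enclosing the set must have side ≥ max(width, height).
So the minimum side is max(13, 12) = 13.

13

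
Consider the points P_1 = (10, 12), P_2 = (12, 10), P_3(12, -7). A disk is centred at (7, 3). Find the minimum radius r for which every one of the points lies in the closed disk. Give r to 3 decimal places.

11.180

The required radius is the distance from (7, 3) to the farthest point.
Squared distances: 90, 74, 125.
Maximum is 125, attained at P_3.
r = √125 ≈ 11.180.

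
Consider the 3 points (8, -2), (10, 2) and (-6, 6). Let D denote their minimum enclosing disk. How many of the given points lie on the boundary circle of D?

Call the three points A, B, C in the order given.
Side lengths²: AB² = 20, AC² = 260, BC² = 272.
Since BC² = 272 < 260 + 20 = 280, the triangle is acute, so the smallest enclosing circle is the circumcircle.
Circumcentre = (17/9, 32/9), r² = 5525/81.
The points at distance exactly r from the centre are (8, -2), (10, 2), (-6, 6) — 3 points.

3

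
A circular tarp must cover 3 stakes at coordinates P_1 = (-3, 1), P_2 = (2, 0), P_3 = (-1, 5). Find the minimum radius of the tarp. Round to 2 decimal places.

3.02

Side lengths²: P_1P_2² = 26, P_1P_3² = 20, P_2P_3² = 34.
Since P_2P_3² = 34 < 26 + 20 = 46, the triangle is acute, so the smallest enclosing circle is the circumcircle.
Circumcentre = (-2/11, 23/11), r² = 1105/121.
r = √(1105/121) ≈ 3.02.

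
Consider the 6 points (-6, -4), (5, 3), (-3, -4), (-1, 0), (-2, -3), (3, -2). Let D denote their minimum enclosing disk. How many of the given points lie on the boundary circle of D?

2

By Welzl's lemma the MEC is supported by two points (diametrically opposite) or three points (on a circumcircle).
The farthest pair is (-6, -4)–(5, 3) with squared distance 170. The circle on this segment as diameter has centre (-0.5, -0.5) and r² = 170/4 = 42.5.
Check (-3, -4): distance² to centre = 18.5 ≤ 42.5, so it lies inside.
All remaining points lie in this disk, and no smaller disk contains both endpoints, so this is the minimum enclosing circle.
The points at distance exactly r from the centre are (-6, -4), (5, 3) — 2 points.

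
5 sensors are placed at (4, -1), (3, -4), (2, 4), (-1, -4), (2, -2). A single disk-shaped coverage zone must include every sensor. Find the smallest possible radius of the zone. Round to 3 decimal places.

4.305

The minimum enclosing circle of a finite set is fixed by two of the points (as a diameter) or three (as a circumcircle).
The minimum enclosing circle is determined by three boundary points: (3, -4), (2, 4), (-1, -4).
Their circumcentre is (1, -0.1875) with r² = 18.53515625.
The farthest remaining point (4, -1) is at distance² 9.66015625 ≤ 18.53515625.
r = √(18.53515625) ≈ 4.305.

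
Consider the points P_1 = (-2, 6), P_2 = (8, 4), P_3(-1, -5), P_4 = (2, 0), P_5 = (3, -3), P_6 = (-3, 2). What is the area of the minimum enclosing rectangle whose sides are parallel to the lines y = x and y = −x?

126

In coordinates u = x + y, v = x − y the rectangle is axis-aligned; the map (x,y)→(u,v) scales areas by 2.
u-values: 4, 12, -6, 2, 0, -1; range = 12 − (-6) = 18.
v-values: -8, 4, 4, 2, 6, -5; range = 6 − (-8) = 14.
Area = (18 × 14) / 2 = 126.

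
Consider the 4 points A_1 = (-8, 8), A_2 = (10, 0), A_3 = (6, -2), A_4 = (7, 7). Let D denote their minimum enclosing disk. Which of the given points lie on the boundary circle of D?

By Welzl's lemma the MEC is supported by two points (diametrically opposite) or three points (on a circumcircle).
The farthest pair is A_1–A_2 with squared distance 388. The circle on this segment as diameter has centre (1, 4) and r² = 388/4 = 97.
Check A_3: distance² to centre = 61 ≤ 97, so it lies inside.
All remaining points lie in this disk, and no smaller disk contains both endpoints, so this is the minimum enclosing circle.
The points at distance exactly r from the centre are A_1, A_2 — 2 points.

A_1, A_2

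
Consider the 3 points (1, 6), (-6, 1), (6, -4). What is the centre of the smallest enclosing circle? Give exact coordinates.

(15/38, -21/38)

Call the three points A, B, C in the order given.
Side lengths²: AB² = 74, AC² = 125, BC² = 169.
Since BC² = 169 < 125 + 74 = 199, the triangle is acute, so the smallest enclosing circle is the circumcircle.
Circumcentre = (15/38, -21/38), r² = 31265/722.
Centre = (15/38, -21/38).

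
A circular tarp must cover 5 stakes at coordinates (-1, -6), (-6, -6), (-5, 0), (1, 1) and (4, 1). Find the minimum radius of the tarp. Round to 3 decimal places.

6.103

A smallest enclosing disk is always determined by at most three of the input points on its boundary.
The farthest pair is (-6, -6)–(4, 1) with squared distance 149. The circle on this segment as diameter has centre (-1, -2.5) and r² = 149/4 = 37.25.
Check (-1, -6): distance² to centre = 12.25 ≤ 37.25, so it lies inside.
All remaining points lie in this disk, and no smaller disk contains both endpoints, so this is the minimum enclosing circle.
r = √(37.25) ≈ 6.103.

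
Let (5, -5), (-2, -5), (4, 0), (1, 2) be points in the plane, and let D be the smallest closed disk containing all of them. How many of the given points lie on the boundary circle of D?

3

The minimum enclosing circle of a finite set is fixed by two of the points (as a diameter) or three (as a circumcircle).
The minimum enclosing circle is determined by three boundary points: (5, -5), (-2, -5), (1, 2).
Their circumcentre is (1.5, -33/14) with r² = 1885/98.
The farthest remaining point (4, 0) is at distance² 1157/98 ≤ 1885/98.
The points at distance exactly r from the centre are (5, -5), (-2, -5), (1, 2) — 3 points.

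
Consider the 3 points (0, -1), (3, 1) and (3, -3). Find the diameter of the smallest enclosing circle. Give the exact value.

13/3

Call the three points A, B, C in the order given.
Side lengths²: AB² = 13, AC² = 13, BC² = 16.
Since BC² = 16 < 13 + 13 = 26, the triangle is acute, so the smallest enclosing circle is the circumcircle.
Circumcentre = (13/6, -1), r² = 169/36.
Diameter = 2r = 2√(169/36) = 13/3.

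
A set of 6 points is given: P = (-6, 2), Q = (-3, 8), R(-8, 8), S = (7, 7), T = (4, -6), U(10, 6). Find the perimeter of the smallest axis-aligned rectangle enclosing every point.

64

Width = max x − min x = 10 − (-8) = 18.
Height = max y − min y = 8 − (-6) = 14.
Perimeter = 2(18 + 14) = 64.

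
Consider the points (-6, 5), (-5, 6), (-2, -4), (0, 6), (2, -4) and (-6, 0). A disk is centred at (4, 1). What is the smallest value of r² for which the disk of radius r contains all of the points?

The required radius is the distance from (4, 1) to the farthest point.
Squared distances: 116, 106, 61, 41, 29, 101.
Maximum is 116, attained at (-6, 5).

116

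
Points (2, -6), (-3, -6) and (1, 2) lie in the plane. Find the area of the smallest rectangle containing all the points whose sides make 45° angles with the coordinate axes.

54

In coordinates u = x + y, v = x − y the rectangle is axis-aligned; the map (x,y)→(u,v) scales areas by 2.
u-values: -4, -9, 3; range = 3 − (-9) = 12.
v-values: 8, 3, -1; range = 8 − (-1) = 9.
Area = (12 × 9) / 2 = 54.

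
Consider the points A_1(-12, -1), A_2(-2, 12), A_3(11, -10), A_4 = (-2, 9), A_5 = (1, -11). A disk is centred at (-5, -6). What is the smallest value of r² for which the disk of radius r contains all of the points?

333

The required radius is the distance from (-5, -6) to the farthest point.
Squared distances: 74, 333, 272, 234, 61.
Maximum is 333, attained at A_2.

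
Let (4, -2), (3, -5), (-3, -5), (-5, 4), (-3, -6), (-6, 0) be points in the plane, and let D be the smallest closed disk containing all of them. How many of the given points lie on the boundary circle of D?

2

A smallest enclosing disk is always determined by at most three of the input points on its boundary.
The farthest pair is (3, -5)–(-5, 4) with squared distance 145. The circle on this segment as diameter has centre (-1, -0.5) and r² = 145/4 = 36.25.
Check (4, -2): distance² to centre = 27.25 ≤ 36.25, so it lies inside.
All remaining points lie in this disk, and no smaller disk contains both endpoints, so this is the minimum enclosing circle.
The points at distance exactly r from the centre are (3, -5), (-5, 4) — 2 points.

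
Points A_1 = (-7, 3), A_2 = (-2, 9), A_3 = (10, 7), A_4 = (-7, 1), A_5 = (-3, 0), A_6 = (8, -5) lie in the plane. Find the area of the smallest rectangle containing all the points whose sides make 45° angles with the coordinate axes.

276

In coordinates u = x + y, v = x − y the rectangle is axis-aligned; the map (x,y)→(u,v) scales areas by 2.
u-values: -4, 7, 17, -6, -3, 3; range = 17 − (-6) = 23.
v-values: -10, -11, 3, -8, -3, 13; range = 13 − (-11) = 24.
Area = (23 × 24) / 2 = 276.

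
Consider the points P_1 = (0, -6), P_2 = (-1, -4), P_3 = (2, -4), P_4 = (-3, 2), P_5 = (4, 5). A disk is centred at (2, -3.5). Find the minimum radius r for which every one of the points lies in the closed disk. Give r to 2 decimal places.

8.73

The required radius is the distance from (2, -3.5) to the farthest point.
Squared distances: 10.25, 9.25, 0.25, 55.25, 76.25.
Maximum is 76.25, attained at P_5.
r = √(76.25) ≈ 8.73.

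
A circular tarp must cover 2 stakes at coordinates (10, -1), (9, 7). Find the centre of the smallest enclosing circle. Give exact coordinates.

The smallest circle enclosing two points has them as diameter endpoints.
Centre = midpoint = (9.5, 3); r² = |(10, -1)−(9, 7)|²/4 = 65/4 = 16.25.
Centre = (9.5, 3).

(9.5, 3)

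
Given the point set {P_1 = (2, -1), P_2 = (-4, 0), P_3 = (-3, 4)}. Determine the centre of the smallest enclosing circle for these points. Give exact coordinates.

Side lengths²: P_1P_2² = 37, P_1P_3² = 50, P_2P_3² = 17.
Since P_1P_3² = 50 < 37 + 17 = 54, the triangle is acute, so the smallest enclosing circle is the circumcircle.
Circumcentre = (-0.7, 1.3), r² = 12.58.
Centre = (-0.7, 1.3).

(-0.7, 1.3)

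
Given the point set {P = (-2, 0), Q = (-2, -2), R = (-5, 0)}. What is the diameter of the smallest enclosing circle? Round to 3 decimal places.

3.606

Side lengths²: PQ² = 4, PR² = 9, QR² = 13.
Since QR² = 13 ≥ 9 + 4 = 13, the angle opposite QR is not acute, so the smallest enclosing circle has QR as diameter.
Centre = midpoint of QR = (-3.5, -1), r² = 13/4 = 3.25.
Diameter = 2r = 2√(3.25) ≈ 3.606.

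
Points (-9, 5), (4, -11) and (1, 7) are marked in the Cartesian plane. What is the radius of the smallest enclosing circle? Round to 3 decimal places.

Call the three points A, B, C in the order given.
Side lengths²: AB² = 425, AC² = 104, BC² = 333.
Since AB² = 425 < 333 + 104 = 437, the triangle is acute, so the smallest enclosing circle is the circumcircle.
Circumcentre = (-139/62, -173/62), r² = 204425/1922.
r = √(204425/1922) ≈ 10.313.

10.313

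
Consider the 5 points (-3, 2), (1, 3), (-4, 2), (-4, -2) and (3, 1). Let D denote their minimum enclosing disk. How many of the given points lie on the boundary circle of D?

3

The minimum enclosing circle of a finite set is fixed by two of the points (as a diameter) or three (as a circumcircle).
The minimum enclosing circle is determined by three boundary points: (-4, 2), (-4, -2), (3, 1).
Their circumcentre is (-5/7, 0) with r² = 725/49.
The farthest remaining point (1, 3) is at distance² 585/49 ≤ 725/49.
The points at distance exactly r from the centre are (-4, 2), (-4, -2), (3, 1) — 3 points.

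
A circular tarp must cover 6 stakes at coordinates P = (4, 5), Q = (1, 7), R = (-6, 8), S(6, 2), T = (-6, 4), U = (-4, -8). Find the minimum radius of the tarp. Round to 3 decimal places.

8.498

The minimum enclosing circle is determined by three boundary points: R, S, U.
Their circumcentre is (-7/3, 1/3) with r² = 650/9.
The farthest remaining point P is at distance² 557/9 ≤ 650/9.
r = √(650/9) ≈ 8.498.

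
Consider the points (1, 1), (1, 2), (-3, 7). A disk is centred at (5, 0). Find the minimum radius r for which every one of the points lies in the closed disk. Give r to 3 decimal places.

10.630

The required radius is the distance from (5, 0) to the farthest point.
Squared distances: 17, 20, 113.
Maximum is 113, attained at (-3, 7).
r = √113 ≈ 10.630.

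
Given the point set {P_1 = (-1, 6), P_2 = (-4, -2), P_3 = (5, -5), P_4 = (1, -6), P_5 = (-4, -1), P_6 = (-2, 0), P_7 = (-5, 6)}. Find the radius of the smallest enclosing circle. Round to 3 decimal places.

A smallest enclosing disk is always determined by at most three of the input points on its boundary.
The farthest pair is P_3–P_7 with squared distance 221. The circle on this segment as diameter has centre (0, 0.5) and r² = 221/4 = 55.25.
Check P_1: distance² to centre = 31.25 ≤ 55.25, so it lies inside.
All remaining points lie in this disk, and no smaller disk contains both endpoints, so this is the minimum enclosing circle.
r = √(55.25) ≈ 7.433.

7.433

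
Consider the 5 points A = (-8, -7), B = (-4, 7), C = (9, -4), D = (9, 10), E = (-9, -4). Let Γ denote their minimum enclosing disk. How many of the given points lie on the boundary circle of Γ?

2

By Welzl's lemma the MEC is supported by two points (diametrically opposite) or three points (on a circumcircle).
The farthest pair is A–D with squared distance 578. The circle on this segment as diameter has centre (0.5, 1.5) and r² = 578/4 = 144.5.
Check B: distance² to centre = 50.5 ≤ 144.5, so it lies inside.
All remaining points lie in this disk, and no smaller disk contains both endpoints, so this is the minimum enclosing circle.
The points at distance exactly r from the centre are A, D — 2 points.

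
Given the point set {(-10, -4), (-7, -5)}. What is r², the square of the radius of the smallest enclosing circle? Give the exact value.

The smallest circle enclosing two points has them as diameter endpoints.
Centre = midpoint = (-8.5, -4.5); r² = |(-10, -4)−(-7, -5)|²/4 = 10/4 = 2.5.

2.5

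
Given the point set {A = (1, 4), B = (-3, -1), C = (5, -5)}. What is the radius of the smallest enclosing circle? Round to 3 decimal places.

5.036

Side lengths²: AB² = 41, AC² = 97, BC² = 80.
Since AC² = 97 < 80 + 41 = 121, the triangle is acute, so the smallest enclosing circle is the circumcircle.
Circumcentre = (57/28, -13/14), r² = 19885/784.
r = √(19885/784) ≈ 5.036.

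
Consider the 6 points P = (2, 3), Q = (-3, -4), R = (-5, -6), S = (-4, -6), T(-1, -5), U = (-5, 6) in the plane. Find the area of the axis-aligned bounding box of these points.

x ranges over [-5, 2], width 7.
y ranges over [-6, 6], height 12.
Area = 7 × 12 = 84.

84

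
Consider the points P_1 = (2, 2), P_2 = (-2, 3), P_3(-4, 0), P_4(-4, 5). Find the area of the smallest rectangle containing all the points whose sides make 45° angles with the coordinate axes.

In coordinates u = x + y, v = x − y the rectangle is axis-aligned; the map (x,y)→(u,v) scales areas by 2.
u-values: 4, 1, -4, 1; range = 4 − (-4) = 8.
v-values: 0, -5, -4, -9; range = 0 − (-9) = 9.
Area = (8 × 9) / 2 = 36.

36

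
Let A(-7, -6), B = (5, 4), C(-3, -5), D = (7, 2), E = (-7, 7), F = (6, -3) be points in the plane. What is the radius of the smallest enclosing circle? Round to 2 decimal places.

8.56

The minimum enclosing circle is determined by three boundary points: A, D, E.
Their circumcentre is (-10/7, 0.5) with r² = 14365/196.
The farthest remaining point F is at distance² 13217/196 ≤ 14365/196.
r = √(14365/196) ≈ 8.56.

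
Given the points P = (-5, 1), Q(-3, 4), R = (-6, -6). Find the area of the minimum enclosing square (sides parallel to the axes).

100

The bounding box has width 3 and height 10.
An axis-aligned square enclosing the set must have side ≥ max(width, height).
So the minimum side is max(3, 10) = 10.
Area = 10² = 100.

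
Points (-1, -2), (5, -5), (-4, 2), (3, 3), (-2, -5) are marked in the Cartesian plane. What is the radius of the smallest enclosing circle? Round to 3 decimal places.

5.701

By Welzl's lemma the MEC is supported by two points (diametrically opposite) or three points (on a circumcircle).
The farthest pair is (5, -5)–(-4, 2) with squared distance 130. The circle on this segment as diameter has centre (0.5, -1.5) and r² = 130/4 = 32.5.
Check (-1, -2): distance² to centre = 2.5 ≤ 32.5, so it lies inside.
All remaining points lie in this disk, and no smaller disk contains both endpoints, so this is the minimum enclosing circle.
r = √(32.5) ≈ 5.701.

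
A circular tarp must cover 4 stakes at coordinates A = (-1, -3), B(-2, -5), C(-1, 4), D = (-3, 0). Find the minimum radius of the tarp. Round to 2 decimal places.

The farthest pair is B–C with squared distance 82. The circle on this segment as diameter has centre (-1.5, -0.5) and r² = 82/4 = 20.5.
Check A: distance² to centre = 6.5 ≤ 20.5, so it lies inside.
All remaining points lie in this disk, and no smaller disk contains both endpoints, so this is the minimum enclosing circle.
r = √(20.5) ≈ 4.53.

4.53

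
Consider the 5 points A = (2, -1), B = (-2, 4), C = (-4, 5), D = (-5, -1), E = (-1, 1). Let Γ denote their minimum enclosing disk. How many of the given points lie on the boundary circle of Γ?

The minimum enclosing circle is determined by three boundary points: A, C, D.
Their circumcentre is (-1.5, 1.5) with r² = 18.5.
The farthest remaining point B is at distance² 6.5 ≤ 18.5.
The points at distance exactly r from the centre are A, C, D — 3 points.

3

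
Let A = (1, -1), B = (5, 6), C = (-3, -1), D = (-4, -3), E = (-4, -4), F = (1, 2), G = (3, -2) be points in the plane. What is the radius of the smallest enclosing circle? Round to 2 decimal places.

6.73

By Welzl's lemma the MEC is supported by two points (diametrically opposite) or three points (on a circumcircle).
The farthest pair is B–E with squared distance 181. The circle on this segment as diameter has centre (0.5, 1) and r² = 181/4 = 45.25.
Check A: distance² to centre = 4.25 ≤ 45.25, so it lies inside.
All remaining points lie in this disk, and no smaller disk contains both endpoints, so this is the minimum enclosing circle.
r = √(45.25) ≈ 6.73.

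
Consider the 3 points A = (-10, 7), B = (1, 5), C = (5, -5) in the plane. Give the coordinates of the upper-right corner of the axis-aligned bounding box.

(5, 7)

x-range [-10, 5], y-range [-5, 7].
The upper-right corner is (5, 7).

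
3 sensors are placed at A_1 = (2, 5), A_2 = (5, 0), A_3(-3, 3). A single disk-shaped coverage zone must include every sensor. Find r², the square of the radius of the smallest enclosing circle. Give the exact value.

18.25

Side lengths²: A_1A_2² = 34, A_1A_3² = 29, A_2A_3² = 73.
Since A_2A_3² = 73 ≥ 34 + 29 = 63, the angle opposite A_2A_3 is not acute, so the smallest enclosing circle has A_2A_3 as diameter.
Centre = midpoint of A_2A_3 = (1, 1.5), r² = 73/4 = 18.25.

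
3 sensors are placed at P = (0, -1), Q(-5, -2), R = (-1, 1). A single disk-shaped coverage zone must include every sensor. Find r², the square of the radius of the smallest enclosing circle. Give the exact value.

Side lengths²: PQ² = 26, PR² = 5, QR² = 25.
Since PQ² = 26 < 25 + 5 = 30, the triangle is acute, so the smallest enclosing circle is the circumcircle.
Circumcentre = (-57/22, -23/22), r² = 1625/242.

1625/242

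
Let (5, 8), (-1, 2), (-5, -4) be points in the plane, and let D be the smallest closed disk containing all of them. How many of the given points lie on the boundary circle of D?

2

Call the three points A, B, C in the order given.
Side lengths²: AB² = 72, AC² = 244, BC² = 52.
Since AC² = 244 ≥ 72 + 52 = 124, the angle opposite AC is not acute, so the smallest enclosing circle has AC as diameter.
Centre = midpoint of AC = (0, 2), r² = 244/4 = 61.
The points at distance exactly r from the centre are (5, 8), (-5, -4) — 2 points.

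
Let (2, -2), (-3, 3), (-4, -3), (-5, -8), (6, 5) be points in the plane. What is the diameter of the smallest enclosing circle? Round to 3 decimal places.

17.029

The minimum enclosing circle of a finite set is fixed by two of the points (as a diameter) or three (as a circumcircle).
The farthest pair is (-5, -8)–(6, 5) with squared distance 290. The circle on this segment as diameter has centre (0.5, -1.5) and r² = 290/4 = 72.5.
Check (2, -2): distance² to centre = 2.5 ≤ 72.5, so it lies inside.
All remaining points lie in this disk, and no smaller disk contains both endpoints, so this is the minimum enclosing circle.
Diameter = 2r = 2√(72.5) ≈ 17.029.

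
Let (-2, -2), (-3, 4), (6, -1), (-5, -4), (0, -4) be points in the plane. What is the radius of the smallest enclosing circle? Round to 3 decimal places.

The minimum enclosing circle of a finite set is fixed by two of the points (as a diameter) or three (as a circumcircle).
The minimum enclosing circle is determined by three boundary points: (-3, 4), (6, -1), (-5, -4).
Their circumcentre is (4/41, -42/41) with r² = 58565/1681.
The farthest remaining point (0, -4) is at distance² 14900/1681 ≤ 58565/1681.
r = √(58565/1681) ≈ 5.902.

5.902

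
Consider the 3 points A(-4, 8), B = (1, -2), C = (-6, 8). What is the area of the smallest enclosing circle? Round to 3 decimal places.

Side lengths²: AB² = 125, AC² = 4, BC² = 149.
Since BC² = 149 ≥ 125 + 4 = 129, the angle opposite BC is not acute, so the smallest enclosing circle has BC as diameter.
Centre = midpoint of BC = (-2.5, 3), r² = 149/4 = 37.25.
Area = π·r² = π·37.25 ≈ 117.024.

117.024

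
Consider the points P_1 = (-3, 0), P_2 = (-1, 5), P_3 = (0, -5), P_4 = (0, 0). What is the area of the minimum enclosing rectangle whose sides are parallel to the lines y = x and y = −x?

49.5

In coordinates u = x + y, v = x − y the rectangle is axis-aligned; the map (x,y)→(u,v) scales areas by 2.
u-values: -3, 4, -5, 0; range = 4 − (-5) = 9.
v-values: -3, -6, 5, 0; range = 5 − (-6) = 11.
Area = (9 × 11) / 2 = 49.5.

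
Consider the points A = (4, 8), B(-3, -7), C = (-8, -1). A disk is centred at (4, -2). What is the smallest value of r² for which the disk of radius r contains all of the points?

The required radius is the distance from (4, -2) to the farthest point.
Squared distances: 100, 74, 145.
Maximum is 145, attained at C.

145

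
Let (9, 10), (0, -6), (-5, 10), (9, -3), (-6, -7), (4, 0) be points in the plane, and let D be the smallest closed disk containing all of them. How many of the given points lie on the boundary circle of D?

The farthest pair is (9, 10)–(-6, -7) with squared distance 514. The circle on this segment as diameter has centre (1.5, 1.5) and r² = 514/4 = 128.5.
Check (0, -6): distance² to centre = 58.5 ≤ 128.5, so it lies inside.
All remaining points lie in this disk, and no smaller disk contains both endpoints, so this is the minimum enclosing circle.
The points at distance exactly r from the centre are (9, 10), (-6, -7) — 2 points.

2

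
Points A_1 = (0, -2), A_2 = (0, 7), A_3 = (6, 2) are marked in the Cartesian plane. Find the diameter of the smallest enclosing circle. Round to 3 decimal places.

Side lengths²: A_1A_2² = 81, A_1A_3² = 52, A_2A_3² = 61.
Since A_1A_2² = 81 < 61 + 52 = 113, the triangle is acute, so the smallest enclosing circle is the circumcircle.
Circumcentre = (4/3, 2.5), r² = 793/36.
Diameter = 2r = 2√(793/36) ≈ 9.387.

9.387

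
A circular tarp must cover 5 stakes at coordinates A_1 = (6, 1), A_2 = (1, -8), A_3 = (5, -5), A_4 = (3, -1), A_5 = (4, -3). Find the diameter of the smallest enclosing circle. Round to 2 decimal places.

The farthest pair is A_1–A_2 with squared distance 106. The circle on this segment as diameter has centre (3.5, -3.5) and r² = 106/4 = 26.5.
Check A_3: distance² to centre = 4.5 ≤ 26.5, so it lies inside.
All remaining points lie in this disk, and no smaller disk contains both endpoints, so this is the minimum enclosing circle.
Diameter = 2r = 2√(26.5) ≈ 10.30.

10.30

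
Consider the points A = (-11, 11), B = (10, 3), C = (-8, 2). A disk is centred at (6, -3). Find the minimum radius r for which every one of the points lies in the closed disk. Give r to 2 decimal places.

22.02

The required radius is the distance from (6, -3) to the farthest point.
Squared distances: 485, 52, 221.
Maximum is 485, attained at A.
r = √485 ≈ 22.02.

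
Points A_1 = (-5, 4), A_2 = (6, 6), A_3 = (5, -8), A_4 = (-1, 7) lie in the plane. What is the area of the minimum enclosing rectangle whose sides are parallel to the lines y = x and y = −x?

In coordinates u = x + y, v = x − y the rectangle is axis-aligned; the map (x,y)→(u,v) scales areas by 2.
u-values: -1, 12, -3, 6; range = 12 − (-3) = 15.
v-values: -9, 0, 13, -8; range = 13 − (-9) = 22.
Area = (15 × 22) / 2 = 165.

165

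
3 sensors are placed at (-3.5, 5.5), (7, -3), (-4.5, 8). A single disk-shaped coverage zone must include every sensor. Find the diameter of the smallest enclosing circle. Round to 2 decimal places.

15.91

Call the three points A, B, C in the order given.
Side lengths²: AB² = 182.5, AC² = 7.25, BC² = 253.25.
Since BC² = 253.25 ≥ 182.5 + 7.25 = 189.75, the angle opposite BC is not acute, so the smallest enclosing circle has BC as diameter.
Centre = midpoint of BC = (1.25, 2.5), r² = 253.25/4 = 63.3125.
Diameter = 2r = 2√(63.3125) ≈ 15.91.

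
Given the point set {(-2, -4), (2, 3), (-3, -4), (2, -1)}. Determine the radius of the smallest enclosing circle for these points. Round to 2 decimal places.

A smallest enclosing disk is always determined by at most three of the input points on its boundary.
The farthest pair is (2, 3)–(-3, -4) with squared distance 74. The circle on this segment as diameter has centre (-0.5, -0.5) and r² = 74/4 = 18.5.
Check (-2, -4): distance² to centre = 14.5 ≤ 18.5, so it lies inside.
All remaining points lie in this disk, and no smaller disk contains both endpoints, so this is the minimum enclosing circle.
r = √(18.5) ≈ 4.30.

4.30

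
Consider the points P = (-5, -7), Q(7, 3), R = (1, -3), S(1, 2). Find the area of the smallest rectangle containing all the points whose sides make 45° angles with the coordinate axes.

55

In coordinates u = x + y, v = x − y the rectangle is axis-aligned; the map (x,y)→(u,v) scales areas by 2.
u-values: -12, 10, -2, 3; range = 10 − (-12) = 22.
v-values: 2, 4, 4, -1; range = 4 − (-1) = 5.
Area = (22 × 5) / 2 = 55.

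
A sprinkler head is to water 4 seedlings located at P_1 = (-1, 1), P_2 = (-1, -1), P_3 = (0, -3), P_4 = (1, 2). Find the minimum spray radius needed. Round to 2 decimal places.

2.55

The minimum enclosing circle of a finite set is fixed by two of the points (as a diameter) or three (as a circumcircle).
The farthest pair is P_3–P_4 with squared distance 26. The circle on this segment as diameter has centre (0.5, -0.5) and r² = 26/4 = 6.5.
Check P_1: distance² to centre = 4.5 ≤ 6.5, so it lies inside.
All remaining points lie in this disk, and no smaller disk contains both endpoints, so this is the minimum enclosing circle.
r = √(6.5) ≈ 2.55.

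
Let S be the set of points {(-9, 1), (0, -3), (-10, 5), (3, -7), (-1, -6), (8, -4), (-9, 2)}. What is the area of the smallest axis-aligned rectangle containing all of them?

216

x ranges over [-10, 8], width 18.
y ranges over [-7, 5], height 12.
Area = 18 × 12 = 216.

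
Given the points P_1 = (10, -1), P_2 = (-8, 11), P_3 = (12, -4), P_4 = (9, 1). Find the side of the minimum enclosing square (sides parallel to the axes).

20

The bounding box has width 20 and height 15.
An axis-aligned square enclosing the set must have side ≥ max(width, height).
So the minimum side is max(20, 15) = 20.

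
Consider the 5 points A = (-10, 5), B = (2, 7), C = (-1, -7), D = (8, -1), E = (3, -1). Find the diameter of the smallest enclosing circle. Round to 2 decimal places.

The minimum enclosing circle of a finite set is fixed by two of the points (as a diameter) or three (as a circumcircle).
The farthest pair is A–D with squared distance 360. The circle on this segment as diameter has centre (-1, 2) and r² = 360/4 = 90.
Check B: distance² to centre = 34 ≤ 90, so it lies inside.
All remaining points lie in this disk, and no smaller disk contains both endpoints, so this is the minimum enclosing circle.
Diameter = 2r = 2√90 ≈ 18.97.

18.97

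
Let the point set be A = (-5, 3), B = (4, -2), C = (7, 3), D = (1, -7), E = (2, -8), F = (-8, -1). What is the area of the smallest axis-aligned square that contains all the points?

The bounding box has width 15 and height 11.
An axis-aligned square enclosing the set must have side ≥ max(width, height).
So the minimum side is max(15, 11) = 15.
Area = 15² = 225.

225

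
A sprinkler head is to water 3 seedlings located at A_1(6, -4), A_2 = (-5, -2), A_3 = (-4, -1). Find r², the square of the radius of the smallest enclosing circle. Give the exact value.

Side lengths²: A_1A_2² = 125, A_1A_3² = 109, A_2A_3² = 2.
Since A_1A_2² = 125 ≥ 109 + 2 = 111, the angle opposite A_1A_2 is not acute, so the smallest enclosing circle has A_1A_2 as diameter.
Centre = midpoint of A_1A_2 = (0.5, -3), r² = 125/4 = 31.25.

31.25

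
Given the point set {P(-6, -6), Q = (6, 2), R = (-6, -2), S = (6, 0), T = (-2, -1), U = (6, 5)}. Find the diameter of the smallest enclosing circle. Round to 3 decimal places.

A smallest enclosing disk is always determined by at most three of the input points on its boundary.
The farthest pair is P–U with squared distance 265. The circle on this segment as diameter has centre (0, -0.5) and r² = 265/4 = 66.25.
Check Q: distance² to centre = 42.25 ≤ 66.25, so it lies inside.
All remaining points lie in this disk, and no smaller disk contains both endpoints, so this is the minimum enclosing circle.
Diameter = 2r = 2√(66.25) ≈ 16.279.

16.279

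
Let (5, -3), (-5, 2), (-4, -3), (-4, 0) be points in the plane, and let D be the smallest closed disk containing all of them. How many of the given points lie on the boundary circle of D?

2

The minimum enclosing circle of a finite set is fixed by two of the points (as a diameter) or three (as a circumcircle).
The farthest pair is (5, -3)–(-5, 2) with squared distance 125. The circle on this segment as diameter has centre (0, -0.5) and r² = 125/4 = 31.25.
Check (-4, -3): distance² to centre = 22.25 ≤ 31.25, so it lies inside.
All remaining points lie in this disk, and no smaller disk contains both endpoints, so this is the minimum enclosing circle.
The points at distance exactly r from the centre are (5, -3), (-5, 2) — 2 points.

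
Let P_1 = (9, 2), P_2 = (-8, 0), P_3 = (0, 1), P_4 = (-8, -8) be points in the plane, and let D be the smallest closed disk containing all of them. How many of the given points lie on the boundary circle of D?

A smallest enclosing disk is always determined by at most three of the input points on its boundary.
The farthest pair is P_1–P_4 with squared distance 389. The circle on this segment as diameter has centre (0.5, -3) and r² = 389/4 = 97.25.
Check P_2: distance² to centre = 81.25 ≤ 97.25, so it lies inside.
All remaining points lie in this disk, and no smaller disk contains both endpoints, so this is the minimum enclosing circle.
The points at distance exactly r from the centre are P_1, P_4 — 2 points.

2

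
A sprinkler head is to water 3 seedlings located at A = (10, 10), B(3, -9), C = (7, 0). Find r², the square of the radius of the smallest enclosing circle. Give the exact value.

Side lengths²: AB² = 410, AC² = 109, BC² = 97.
Since AB² = 410 ≥ 109 + 97 = 206, the angle opposite AB is not acute, so the smallest enclosing circle has AB as diameter.
Centre = midpoint of AB = (6.5, 0.5), r² = 410/4 = 102.5.

102.5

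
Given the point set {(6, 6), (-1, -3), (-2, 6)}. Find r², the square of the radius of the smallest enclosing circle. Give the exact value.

2665/81

Call the three points A, B, C in the order given.
Side lengths²: AB² = 130, AC² = 64, BC² = 82.
Since AB² = 130 < 82 + 64 = 146, the triangle is acute, so the smallest enclosing circle is the circumcircle.
Circumcentre = (2, 17/9), r² = 2665/81.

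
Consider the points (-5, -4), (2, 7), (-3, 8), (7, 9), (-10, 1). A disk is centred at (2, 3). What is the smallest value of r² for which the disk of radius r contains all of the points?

The required radius is the distance from (2, 3) to the farthest point.
Squared distances: 98, 16, 50, 61, 148.
Maximum is 148, attained at (-10, 1).

148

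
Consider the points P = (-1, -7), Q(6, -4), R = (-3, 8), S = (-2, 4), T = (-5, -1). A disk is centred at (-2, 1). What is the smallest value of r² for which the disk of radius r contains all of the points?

89

The required radius is the distance from (-2, 1) to the farthest point.
Squared distances: 65, 89, 50, 9, 13.
Maximum is 89, attained at Q.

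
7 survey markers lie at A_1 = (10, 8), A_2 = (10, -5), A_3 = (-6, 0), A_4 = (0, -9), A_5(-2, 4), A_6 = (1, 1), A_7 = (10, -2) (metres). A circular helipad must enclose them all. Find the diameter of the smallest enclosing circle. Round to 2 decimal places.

The minimum enclosing circle is determined by three boundary points: A_1, A_3, A_4.
Their circumcentre is (3.9375, 0.125) with r² = 98.76953125.
The farthest remaining point A_2 is at distance² 63.01953125 ≤ 98.76953125.
Diameter = 2r = 2√(98.76953125) ≈ 19.88.

19.88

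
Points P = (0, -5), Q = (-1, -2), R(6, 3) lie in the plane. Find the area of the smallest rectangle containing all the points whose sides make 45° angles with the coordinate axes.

28

In coordinates u = x + y, v = x − y the rectangle is axis-aligned; the map (x,y)→(u,v) scales areas by 2.
u-values: -5, -3, 9; range = 9 − (-5) = 14.
v-values: 5, 1, 3; range = 5 − 1 = 4.
Area = (14 × 4) / 2 = 28.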